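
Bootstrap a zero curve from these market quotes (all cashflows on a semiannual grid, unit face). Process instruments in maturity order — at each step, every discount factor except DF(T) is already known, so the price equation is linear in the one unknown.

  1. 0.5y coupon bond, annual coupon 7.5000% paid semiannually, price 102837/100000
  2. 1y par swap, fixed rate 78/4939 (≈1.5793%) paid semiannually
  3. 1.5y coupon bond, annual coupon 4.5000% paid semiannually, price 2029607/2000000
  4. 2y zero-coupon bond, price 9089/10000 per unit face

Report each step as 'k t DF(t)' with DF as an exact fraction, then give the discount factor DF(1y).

step 1 [0.5y] bond c/2=3/80: DF=(102837/100000 − 3/80·(0))/(1+3/80) = 1239/1250 ≈ 0.991200
step 2 [1y] swap r/2=39/4939: DF=(1 − 39/4939·(0.991200))/(1+39/4939) = 2461/2500 ≈ 0.984400
step 3 [1.5y] bond c/2=9/400: DF=(2029607/2000000 − 9/400·(0.991200+0.984400))/(1+9/400) = 949/1000 ≈ 0.949000
step 4 [2y] zero: DF = P = 9089/10000 ≈ 0.908900

1 1/2 1239/1250
2 1 2461/2500
3 3/2 949/1000
4 2 9089/10000
DF(1y) = 2461/2500 ≈ 0.984400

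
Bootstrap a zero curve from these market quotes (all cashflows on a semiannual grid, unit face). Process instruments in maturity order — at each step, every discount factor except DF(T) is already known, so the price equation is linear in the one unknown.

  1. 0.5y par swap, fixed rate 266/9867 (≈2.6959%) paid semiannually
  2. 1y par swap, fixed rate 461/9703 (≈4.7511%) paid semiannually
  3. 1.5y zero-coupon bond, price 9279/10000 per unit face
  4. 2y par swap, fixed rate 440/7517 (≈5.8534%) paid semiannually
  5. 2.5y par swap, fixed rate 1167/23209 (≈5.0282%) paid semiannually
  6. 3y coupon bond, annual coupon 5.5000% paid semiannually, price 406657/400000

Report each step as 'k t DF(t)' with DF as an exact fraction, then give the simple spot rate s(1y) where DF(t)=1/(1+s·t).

1 1/2 9867/10000
2 1 9539/10000
3 3/2 9279/10000
4 2 89/100
5 5/2 8833/10000
6 3 2163/2500
s(1y) = (1/(9539/10000) − 1)/(1) = 461/9539 ≈ 4.8328%

step 1 [0.5y] swap r/2=133/9867: DF=(1 − 133/9867·(0))/(1+133/9867) = 9867/10000 ≈ 0.986700
step 2 [1y] swap r/2=461/19406: DF=(1 − 461/19406·(0.986700))/(1+461/19406) = 9539/10000 ≈ 0.953900
step 3 [1.5y] zero: DF = P = 9279/10000 ≈ 0.927900
step 4 [2y] swap r/2=220/7517: DF=(1 − 220/7517·(0.986700+0.953900+0.927900))/(1+220/7517) = 89/100 ≈ 0.890000
step 5 [2.5y] swap r/2=1167/46418: DF=(1 − 1167/46418·(0.986700+0.953900+0.927900+0.890000))/(1+1167/46418) = 8833/10000 ≈ 0.883300
step 6 [3y] bond c/2=11/400: DF=(406657/400000 − 11/400·(0.986700+0.953900+0.927900+0.890000+0.883300))/(1+11/400) = 2163/2500 ≈ 0.865200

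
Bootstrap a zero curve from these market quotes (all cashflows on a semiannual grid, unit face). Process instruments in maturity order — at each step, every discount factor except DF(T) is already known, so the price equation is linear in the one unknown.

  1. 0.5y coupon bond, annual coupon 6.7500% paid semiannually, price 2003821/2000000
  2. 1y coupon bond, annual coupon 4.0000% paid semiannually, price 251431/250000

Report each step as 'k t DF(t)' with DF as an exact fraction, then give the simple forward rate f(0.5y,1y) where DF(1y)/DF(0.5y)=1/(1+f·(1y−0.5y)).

1 1/2 2423/2500
2 1 967/1000
f(0.5y,1y) = ((2423/2500)/(967/1000) − 1)/(1/2) = 22/4835 ≈ 0.4550%

step 1 [0.5y] bond c/2=27/800: DF=(2003821/2000000 − 27/800·(0))/(1+27/800) = 2423/2500 ≈ 0.969200
step 2 [1y] bond c/2=1/50: DF=(251431/250000 − 1/50·(0.969200))/(1+1/50) = 967/1000 ≈ 0.967000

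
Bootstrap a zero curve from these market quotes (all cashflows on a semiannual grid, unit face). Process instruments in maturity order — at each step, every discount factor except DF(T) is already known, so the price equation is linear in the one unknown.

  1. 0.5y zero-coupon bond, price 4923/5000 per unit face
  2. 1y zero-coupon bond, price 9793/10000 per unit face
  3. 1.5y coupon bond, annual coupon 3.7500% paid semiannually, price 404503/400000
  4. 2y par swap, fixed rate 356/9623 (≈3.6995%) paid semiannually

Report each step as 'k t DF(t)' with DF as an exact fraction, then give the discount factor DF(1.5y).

1 1/2 4923/5000
2 1 9793/10000
3 3/2 1913/2000
4 2 1161/1250
DF(1.5y) = 1913/2000 ≈ 0.956500

step 1 [0.5y] zero: DF = P = 4923/5000 ≈ 0.984600
step 2 [1y] zero: DF = P = 9793/10000 ≈ 0.979300
step 3 [1.5y] bond c/2=3/160: DF=(404503/400000 − 3/160·(0.984600+0.979300))/(1+3/160) = 1913/2000 ≈ 0.956500
step 4 [2y] swap r/2=178/9623: DF=(1 − 178/9623·(0.984600+0.979300+0.956500))/(1+178/9623) = 1161/1250 ≈ 0.928800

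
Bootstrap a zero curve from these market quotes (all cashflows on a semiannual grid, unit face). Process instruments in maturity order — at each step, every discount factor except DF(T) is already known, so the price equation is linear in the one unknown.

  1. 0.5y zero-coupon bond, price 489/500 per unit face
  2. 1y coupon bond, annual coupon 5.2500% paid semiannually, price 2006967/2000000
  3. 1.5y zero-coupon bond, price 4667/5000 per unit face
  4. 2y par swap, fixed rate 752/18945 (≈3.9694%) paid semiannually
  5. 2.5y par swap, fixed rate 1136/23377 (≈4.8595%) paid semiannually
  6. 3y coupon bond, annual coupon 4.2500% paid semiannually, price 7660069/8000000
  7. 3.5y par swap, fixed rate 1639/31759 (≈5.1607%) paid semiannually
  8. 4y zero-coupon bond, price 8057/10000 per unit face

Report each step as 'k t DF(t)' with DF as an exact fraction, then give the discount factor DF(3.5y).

step 1 [0.5y] zero: DF = P = 489/500 ≈ 0.978000
step 2 [1y] bond c/2=21/800: DF=(2006967/2000000 − 21/800·(0.978000))/(1+21/800) = 1191/1250 ≈ 0.952800
step 3 [1.5y] zero: DF = P = 4667/5000 ≈ 0.933400
step 4 [2y] swap r/2=376/18945: DF=(1 − 376/18945·(0.978000+0.952800+0.933400))/(1+376/18945) = 578/625 ≈ 0.924800
step 5 [2.5y] swap r/2=568/23377: DF=(1 − 568/23377·(0.978000+0.952800+0.933400+0.924800))/(1+568/23377) = 554/625 ≈ 0.886400
step 6 [3y] bond c/2=17/800: DF=(7660069/8000000 − 17/800·(0.978000+0.952800+0.933400+0.924800+0.886400))/(1+17/800) = 8403/10000 ≈ 0.840300
step 7 [3.5y] swap r/2=1639/63518: DF=(1 − 1639/63518·(0.978000+0.952800+0.933400+0.924800+0.886400+0.840300))/(1+1639/63518) = 8361/10000 ≈ 0.836100
step 8 [4y] zero: DF = P = 8057/10000 ≈ 0.805700

1 1/2 489/500
2 1 1191/1250
3 3/2 4667/5000
4 2 578/625
5 5/2 554/625
6 3 8403/10000
7 7/2 8361/10000
8 4 8057/10000
DF(3.5y) = 8361/10000 ≈ 0.836100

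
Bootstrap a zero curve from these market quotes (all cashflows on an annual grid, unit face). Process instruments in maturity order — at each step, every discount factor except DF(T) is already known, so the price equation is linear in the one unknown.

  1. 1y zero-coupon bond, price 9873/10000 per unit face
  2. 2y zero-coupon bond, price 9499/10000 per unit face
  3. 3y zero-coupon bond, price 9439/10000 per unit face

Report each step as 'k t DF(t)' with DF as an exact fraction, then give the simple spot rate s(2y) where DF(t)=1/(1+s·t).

step 1 [1y] zero: DF = P = 9873/10000 ≈ 0.987300
step 2 [2y] zero: DF = P = 9499/10000 ≈ 0.949900
step 3 [3y] zero: DF = P = 9439/10000 ≈ 0.943900

1 1 9873/10000
2 2 9499/10000
3 3 9439/10000
s(2y) = (1/(9499/10000) − 1)/(2) = 501/18998 ≈ 2.6371%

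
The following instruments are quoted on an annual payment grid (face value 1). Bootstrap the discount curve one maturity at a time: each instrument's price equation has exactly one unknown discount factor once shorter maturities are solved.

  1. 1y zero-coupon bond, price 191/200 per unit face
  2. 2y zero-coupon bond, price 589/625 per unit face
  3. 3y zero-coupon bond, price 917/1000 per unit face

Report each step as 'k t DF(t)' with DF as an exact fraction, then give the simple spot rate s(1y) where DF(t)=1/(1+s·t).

1 1 191/200
2 2 589/625
3 3 917/1000
s(1y) = (1/(191/200) − 1)/(1) = 9/191 ≈ 4.7120%

step 1 [1y] zero: DF = P = 191/200 ≈ 0.955000
step 2 [2y] zero: DF = P = 589/625 ≈ 0.942400
step 3 [3y] zero: DF = P = 917/1000 ≈ 0.917000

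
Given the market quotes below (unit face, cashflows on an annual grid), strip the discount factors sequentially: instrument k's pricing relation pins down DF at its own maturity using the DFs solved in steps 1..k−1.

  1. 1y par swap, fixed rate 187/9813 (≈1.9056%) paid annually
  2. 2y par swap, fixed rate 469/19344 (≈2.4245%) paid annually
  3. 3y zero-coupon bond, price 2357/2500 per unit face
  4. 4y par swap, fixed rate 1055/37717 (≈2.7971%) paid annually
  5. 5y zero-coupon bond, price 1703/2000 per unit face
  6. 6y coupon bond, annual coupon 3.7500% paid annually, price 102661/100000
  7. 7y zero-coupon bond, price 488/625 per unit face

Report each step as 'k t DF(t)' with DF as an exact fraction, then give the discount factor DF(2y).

1 1 9813/10000
2 2 9531/10000
3 3 2357/2500
4 4 1789/2000
5 5 1703/2000
6 6 514/625
7 7 488/625
DF(2y) = 9531/10000 ≈ 0.953100

step 1 [1y] swap r/1=187/9813: DF=(1 − 187/9813·(0))/(1+187/9813) = 9813/10000 ≈ 0.981300
step 2 [2y] swap r/1=469/19344: DF=(1 − 469/19344·(0.981300))/(1+469/19344) = 9531/10000 ≈ 0.953100
step 3 [3y] zero: DF = P = 2357/2500 ≈ 0.942800
step 4 [4y] swap r/1=1055/37717: DF=(1 − 1055/37717·(0.981300+0.953100+0.942800))/(1+1055/37717) = 1789/2000 ≈ 0.894500
step 5 [5y] zero: DF = P = 1703/2000 ≈ 0.851500
step 6 [6y] bond c/1=3/80: DF=(102661/100000 − 3/80·(0.981300+0.953100+0.942800+0.894500+0.851500))/(1+3/80) = 514/625 ≈ 0.822400
step 7 [7y] zero: DF = P = 488/625 ≈ 0.780800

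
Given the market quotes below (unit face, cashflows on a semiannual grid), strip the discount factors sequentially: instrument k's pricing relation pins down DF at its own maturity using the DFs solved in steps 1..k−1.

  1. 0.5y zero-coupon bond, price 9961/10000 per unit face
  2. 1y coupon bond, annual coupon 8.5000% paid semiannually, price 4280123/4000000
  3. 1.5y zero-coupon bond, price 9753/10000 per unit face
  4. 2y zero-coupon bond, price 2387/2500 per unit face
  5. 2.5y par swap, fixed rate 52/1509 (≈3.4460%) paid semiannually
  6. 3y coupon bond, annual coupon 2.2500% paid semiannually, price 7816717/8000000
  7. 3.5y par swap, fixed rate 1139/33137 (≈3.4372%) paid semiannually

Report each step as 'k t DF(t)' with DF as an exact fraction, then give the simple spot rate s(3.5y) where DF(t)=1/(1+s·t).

1 1/2 9961/10000
2 1 4929/5000
3 3/2 9753/10000
4 2 2387/2500
5 5/2 573/625
6 3 73/80
7 7/2 8861/10000
s(3.5y) = (1/(8861/10000) − 1)/(7/2) = 2278/62027 ≈ 3.6726%

step 1 [0.5y] zero: DF = P = 9961/10000 ≈ 0.996100
step 2 [1y] bond c/2=17/400: DF=(4280123/4000000 − 17/400·(0.996100))/(1+17/400) = 4929/5000 ≈ 0.985800
step 3 [1.5y] zero: DF = P = 9753/10000 ≈ 0.975300
step 4 [2y] zero: DF = P = 2387/2500 ≈ 0.954800
step 5 [2.5y] swap r/2=26/1509: DF=(1 − 26/1509·(0.996100+0.985800+0.975300+0.954800))/(1+26/1509) = 573/625 ≈ 0.916800
step 6 [3y] bond c/2=9/800: DF=(7816717/8000000 − 9/800·(0.996100+0.985800+0.975300+0.954800+0.916800))/(1+9/800) = 73/80 ≈ 0.912500
step 7 [3.5y] swap r/2=1139/66274: DF=(1 − 1139/66274·(0.996100+0.985800+0.975300+0.954800+0.916800+0.912500))/(1+1139/66274) = 8861/10000 ≈ 0.886100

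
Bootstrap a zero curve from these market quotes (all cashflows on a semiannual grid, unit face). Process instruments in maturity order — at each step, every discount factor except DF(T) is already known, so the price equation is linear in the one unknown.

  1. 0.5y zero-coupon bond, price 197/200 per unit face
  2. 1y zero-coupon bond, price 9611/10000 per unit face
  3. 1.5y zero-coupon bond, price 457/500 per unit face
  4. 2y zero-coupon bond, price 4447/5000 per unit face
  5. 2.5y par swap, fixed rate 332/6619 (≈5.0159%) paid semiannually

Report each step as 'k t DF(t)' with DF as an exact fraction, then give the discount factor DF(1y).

step 1 [0.5y] zero: DF = P = 197/200 ≈ 0.985000
step 2 [1y] zero: DF = P = 9611/10000 ≈ 0.961100
step 3 [1.5y] zero: DF = P = 457/500 ≈ 0.914000
step 4 [2y] zero: DF = P = 4447/5000 ≈ 0.889400
step 5 [2.5y] swap r/2=166/6619: DF=(1 − 166/6619·(0.985000+0.961100+0.914000+0.889400))/(1+166/6619) = 4419/5000 ≈ 0.883800

1 1/2 197/200
2 1 9611/10000
3 3/2 457/500
4 2 4447/5000
5 5/2 4419/5000
DF(1y) = 9611/10000 ≈ 0.961100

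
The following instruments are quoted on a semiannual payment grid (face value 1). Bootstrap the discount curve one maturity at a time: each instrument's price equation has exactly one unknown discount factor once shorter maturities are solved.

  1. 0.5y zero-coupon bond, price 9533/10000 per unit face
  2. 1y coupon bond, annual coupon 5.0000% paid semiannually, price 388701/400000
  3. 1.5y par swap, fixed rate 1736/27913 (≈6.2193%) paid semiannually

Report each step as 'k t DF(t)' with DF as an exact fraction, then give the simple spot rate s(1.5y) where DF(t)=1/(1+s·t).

step 1 [0.5y] zero: DF = P = 9533/10000 ≈ 0.953300
step 2 [1y] bond c/2=1/40: DF=(388701/400000 − 1/40·(0.953300))/(1+1/40) = 578/625 ≈ 0.924800
step 3 [1.5y] swap r/2=868/27913: DF=(1 − 868/27913·(0.953300+0.924800))/(1+868/27913) = 2283/2500 ≈ 0.913200

1 1/2 9533/10000
2 1 578/625
3 3/2 2283/2500
s(1.5y) = (1/(2283/2500) − 1)/(3/2) = 434/6849 ≈ 6.3367%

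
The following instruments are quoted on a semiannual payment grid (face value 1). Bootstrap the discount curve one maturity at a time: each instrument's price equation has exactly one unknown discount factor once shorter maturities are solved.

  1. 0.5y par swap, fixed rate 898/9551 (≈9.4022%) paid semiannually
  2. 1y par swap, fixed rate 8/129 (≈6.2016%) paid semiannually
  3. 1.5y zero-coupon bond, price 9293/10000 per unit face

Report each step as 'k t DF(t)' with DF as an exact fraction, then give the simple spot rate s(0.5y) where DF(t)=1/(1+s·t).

1 1/2 9551/10000
2 1 2353/2500
3 3/2 9293/10000
s(0.5y) = (1/(9551/10000) − 1)/(1/2) = 898/9551 ≈ 9.4022%

step 1 [0.5y] swap r/2=449/9551: DF=(1 − 449/9551·(0))/(1+449/9551) = 9551/10000 ≈ 0.955100
step 2 [1y] swap r/2=4/129: DF=(1 − 4/129·(0.955100))/(1+4/129) = 2353/2500 ≈ 0.941200
step 3 [1.5y] zero: DF = P = 9293/10000 ≈ 0.929300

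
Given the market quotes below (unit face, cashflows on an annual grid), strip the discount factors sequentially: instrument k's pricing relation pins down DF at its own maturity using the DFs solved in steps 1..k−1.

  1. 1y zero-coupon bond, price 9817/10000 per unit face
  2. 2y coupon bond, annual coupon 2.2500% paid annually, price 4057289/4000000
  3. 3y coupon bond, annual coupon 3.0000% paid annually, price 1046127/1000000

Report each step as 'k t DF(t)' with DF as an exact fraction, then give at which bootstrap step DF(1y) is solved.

step 1 [1y] zero: DF = P = 9817/10000 ≈ 0.981700
step 2 [2y] bond c/1=9/400: DF=(4057289/4000000 − 9/400·(0.981700))/(1+9/400) = 1213/1250 ≈ 0.970400
step 3 [3y] bond c/1=3/100: DF=(1046127/1000000 − 3/100·(0.981700+0.970400))/(1+3/100) = 2397/2500 ≈ 0.958800

1 1 9817/10000
2 2 1213/1250
3 3 2397/2500
DF(1y) is solved at step 1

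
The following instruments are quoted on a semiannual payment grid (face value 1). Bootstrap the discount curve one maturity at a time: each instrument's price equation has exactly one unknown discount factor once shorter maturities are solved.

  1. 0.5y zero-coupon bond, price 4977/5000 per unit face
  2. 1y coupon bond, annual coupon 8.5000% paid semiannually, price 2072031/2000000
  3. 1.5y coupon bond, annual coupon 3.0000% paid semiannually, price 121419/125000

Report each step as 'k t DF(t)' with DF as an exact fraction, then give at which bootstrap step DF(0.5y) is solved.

step 1 [0.5y] zero: DF = P = 4977/5000 ≈ 0.995400
step 2 [1y] bond c/2=17/400: DF=(2072031/2000000 − 17/400·(0.995400))/(1+17/400) = 2383/2500 ≈ 0.953200
step 3 [1.5y] bond c/2=3/200: DF=(121419/125000 − 3/200·(0.995400+0.953200))/(1+3/200) = 4641/5000 ≈ 0.928200

1 1/2 4977/5000
2 1 2383/2500
3 3/2 4641/5000
DF(0.5y) is solved at step 1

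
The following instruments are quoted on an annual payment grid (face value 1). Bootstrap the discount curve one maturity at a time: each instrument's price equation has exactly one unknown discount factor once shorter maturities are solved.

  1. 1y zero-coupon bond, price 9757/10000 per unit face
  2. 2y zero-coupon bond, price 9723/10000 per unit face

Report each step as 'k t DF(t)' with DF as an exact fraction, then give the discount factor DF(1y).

step 1 [1y] zero: DF = P = 9757/10000 ≈ 0.975700
step 2 [2y] zero: DF = P = 9723/10000 ≈ 0.972300

1 1 9757/10000
2 2 9723/10000
DF(1y) = 9757/10000 ≈ 0.975700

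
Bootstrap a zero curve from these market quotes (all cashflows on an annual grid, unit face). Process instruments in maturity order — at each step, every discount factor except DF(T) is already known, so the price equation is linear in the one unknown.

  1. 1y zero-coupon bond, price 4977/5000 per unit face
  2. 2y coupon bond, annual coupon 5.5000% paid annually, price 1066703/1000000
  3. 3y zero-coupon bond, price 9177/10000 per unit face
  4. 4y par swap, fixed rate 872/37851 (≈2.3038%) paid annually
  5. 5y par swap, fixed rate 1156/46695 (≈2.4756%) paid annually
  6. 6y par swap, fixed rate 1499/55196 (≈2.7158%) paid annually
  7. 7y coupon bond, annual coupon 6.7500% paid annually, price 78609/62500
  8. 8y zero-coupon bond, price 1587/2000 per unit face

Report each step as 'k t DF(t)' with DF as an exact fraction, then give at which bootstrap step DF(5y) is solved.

step 1 [1y] zero: DF = P = 4977/5000 ≈ 0.995400
step 2 [2y] bond c/1=11/200: DF=(1066703/1000000 − 11/200·(0.995400))/(1+11/200) = 1199/1250 ≈ 0.959200
step 3 [3y] zero: DF = P = 9177/10000 ≈ 0.917700
step 4 [4y] swap r/1=872/37851: DF=(1 − 872/37851·(0.995400+0.959200+0.917700))/(1+872/37851) = 1141/1250 ≈ 0.912800
step 5 [5y] swap r/1=1156/46695: DF=(1 − 1156/46695·(0.995400+0.959200+0.917700+0.912800))/(1+1156/46695) = 2211/2500 ≈ 0.884400
step 6 [6y] swap r/1=1499/55196: DF=(1 − 1499/55196·(0.995400+0.959200+0.917700+0.912800+0.884400))/(1+1499/55196) = 8501/10000 ≈ 0.850100
step 7 [7y] bond c/1=27/400: DF=(78609/62500 − 27/400·(0.995400+0.959200+0.917700+0.912800+0.884400+0.850100))/(1+27/400) = 2073/2500 ≈ 0.829200
step 8 [8y] zero: DF = P = 1587/2000 ≈ 0.793500

1 1 4977/5000
2 2 1199/1250
3 3 9177/10000
4 4 1141/1250
5 5 2211/2500
6 6 8501/10000
7 7 2073/2500
8 8 1587/2000
DF(5y) is solved at step 5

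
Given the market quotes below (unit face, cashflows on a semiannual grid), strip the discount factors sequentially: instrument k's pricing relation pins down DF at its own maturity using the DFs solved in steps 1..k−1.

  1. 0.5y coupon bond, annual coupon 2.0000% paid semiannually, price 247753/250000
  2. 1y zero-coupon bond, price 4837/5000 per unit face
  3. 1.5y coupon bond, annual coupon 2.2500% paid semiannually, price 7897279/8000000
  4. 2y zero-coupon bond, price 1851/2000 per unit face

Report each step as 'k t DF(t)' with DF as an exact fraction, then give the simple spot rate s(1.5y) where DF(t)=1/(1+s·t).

1 1/2 2453/2500
2 1 4837/5000
3 3/2 1909/2000
4 2 1851/2000
s(1.5y) = (1/(1909/2000) − 1)/(3/2) = 182/5727 ≈ 3.1779%

step 1 [0.5y] bond c/2=1/100: DF=(247753/250000 − 1/100·(0))/(1+1/100) = 2453/2500 ≈ 0.981200
step 2 [1y] zero: DF = P = 4837/5000 ≈ 0.967400
step 3 [1.5y] bond c/2=9/800: DF=(7897279/8000000 − 9/800·(0.981200+0.967400))/(1+9/800) = 1909/2000 ≈ 0.954500
step 4 [2y] zero: DF = P = 1851/2000 ≈ 0.925500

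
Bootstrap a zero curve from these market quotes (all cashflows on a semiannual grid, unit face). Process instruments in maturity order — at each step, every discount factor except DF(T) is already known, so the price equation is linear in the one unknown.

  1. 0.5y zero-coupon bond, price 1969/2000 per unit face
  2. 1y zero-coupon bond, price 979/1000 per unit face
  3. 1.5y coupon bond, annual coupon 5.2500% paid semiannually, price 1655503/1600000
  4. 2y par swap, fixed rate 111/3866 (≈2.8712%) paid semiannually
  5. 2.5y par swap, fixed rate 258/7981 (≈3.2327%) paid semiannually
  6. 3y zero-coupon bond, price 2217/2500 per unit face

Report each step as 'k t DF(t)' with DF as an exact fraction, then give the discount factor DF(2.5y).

step 1 [0.5y] zero: DF = P = 1969/2000 ≈ 0.984500
step 2 [1y] zero: DF = P = 979/1000 ≈ 0.979000
step 3 [1.5y] bond c/2=21/800: DF=(1655503/1600000 − 21/800·(0.984500+0.979000))/(1+21/800) = 479/500 ≈ 0.958000
step 4 [2y] swap r/2=111/7732: DF=(1 − 111/7732·(0.984500+0.979000+0.958000))/(1+111/7732) = 1889/2000 ≈ 0.944500
step 5 [2.5y] swap r/2=129/7981: DF=(1 − 129/7981·(0.984500+0.979000+0.958000+0.944500))/(1+129/7981) = 4613/5000 ≈ 0.922600
step 6 [3y] zero: DF = P = 2217/2500 ≈ 0.886800

1 1/2 1969/2000
2 1 979/1000
3 3/2 479/500
4 2 1889/2000
5 5/2 4613/5000
6 3 2217/2500
DF(2.5y) = 4613/5000 ≈ 0.922600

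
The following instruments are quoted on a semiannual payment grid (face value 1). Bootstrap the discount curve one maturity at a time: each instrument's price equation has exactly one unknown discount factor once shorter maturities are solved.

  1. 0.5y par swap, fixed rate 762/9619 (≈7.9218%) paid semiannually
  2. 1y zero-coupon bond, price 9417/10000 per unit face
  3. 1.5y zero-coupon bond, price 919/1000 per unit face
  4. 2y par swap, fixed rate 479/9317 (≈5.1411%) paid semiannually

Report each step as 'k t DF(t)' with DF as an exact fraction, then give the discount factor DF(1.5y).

1 1/2 9619/10000
2 1 9417/10000
3 3/2 919/1000
4 2 4521/5000
DF(1.5y) = 919/1000 ≈ 0.919000

step 1 [0.5y] swap r/2=381/9619: DF=(1 − 381/9619·(0))/(1+381/9619) = 9619/10000 ≈ 0.961900
step 2 [1y] zero: DF = P = 9417/10000 ≈ 0.941700
step 3 [1.5y] zero: DF = P = 919/1000 ≈ 0.919000
step 4 [2y] swap r/2=479/18634: DF=(1 − 479/18634·(0.961900+0.941700+0.919000))/(1+479/18634) = 4521/5000 ≈ 0.904200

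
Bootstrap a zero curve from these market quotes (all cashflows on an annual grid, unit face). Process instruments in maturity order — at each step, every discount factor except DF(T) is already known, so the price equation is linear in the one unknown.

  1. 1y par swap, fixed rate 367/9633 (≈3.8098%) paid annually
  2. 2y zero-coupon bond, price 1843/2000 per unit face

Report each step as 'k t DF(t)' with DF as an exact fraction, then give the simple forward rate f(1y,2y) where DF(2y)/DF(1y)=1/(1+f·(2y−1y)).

1 1 9633/10000
2 2 1843/2000
f(1y,2y) = ((9633/10000)/(1843/2000) − 1)/(1) = 22/485 ≈ 4.5361%

step 1 [1y] swap r/1=367/9633: DF=(1 − 367/9633·(0))/(1+367/9633) = 9633/10000 ≈ 0.963300
step 2 [2y] zero: DF = P = 1843/2000 ≈ 0.921500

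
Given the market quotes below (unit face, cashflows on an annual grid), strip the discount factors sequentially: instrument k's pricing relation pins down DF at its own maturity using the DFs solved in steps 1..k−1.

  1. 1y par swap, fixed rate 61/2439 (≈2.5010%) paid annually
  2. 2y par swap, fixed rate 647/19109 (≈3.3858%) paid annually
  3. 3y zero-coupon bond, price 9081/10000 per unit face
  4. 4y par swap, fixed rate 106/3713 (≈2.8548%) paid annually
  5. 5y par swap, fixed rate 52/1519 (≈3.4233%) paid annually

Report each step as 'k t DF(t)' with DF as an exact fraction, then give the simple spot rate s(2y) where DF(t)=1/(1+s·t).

1 1 2439/2500
2 2 9353/10000
3 3 9081/10000
4 4 447/500
5 5 211/250
s(2y) = (1/(9353/10000) − 1)/(2) = 647/18706 ≈ 3.4588%

step 1 [1y] swap r/1=61/2439: DF=(1 − 61/2439·(0))/(1+61/2439) = 2439/2500 ≈ 0.975600
step 2 [2y] swap r/1=647/19109: DF=(1 − 647/19109·(0.975600))/(1+647/19109) = 9353/10000 ≈ 0.935300
step 3 [3y] zero: DF = P = 9081/10000 ≈ 0.908100
step 4 [4y] swap r/1=106/3713: DF=(1 − 106/3713·(0.975600+0.935300+0.908100))/(1+106/3713) = 447/500 ≈ 0.894000
step 5 [5y] swap r/1=52/1519: DF=(1 − 52/1519·(0.975600+0.935300+0.908100+0.894000))/(1+52/1519) = 211/250 ≈ 0.844000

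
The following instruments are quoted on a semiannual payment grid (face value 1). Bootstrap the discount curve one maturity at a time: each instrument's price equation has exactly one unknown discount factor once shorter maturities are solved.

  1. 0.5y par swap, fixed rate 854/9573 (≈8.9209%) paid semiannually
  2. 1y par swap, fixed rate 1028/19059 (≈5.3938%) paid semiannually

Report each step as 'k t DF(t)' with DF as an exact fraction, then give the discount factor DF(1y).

step 1 [0.5y] swap r/2=427/9573: DF=(1 − 427/9573·(0))/(1+427/9573) = 9573/10000 ≈ 0.957300
step 2 [1y] swap r/2=514/19059: DF=(1 − 514/19059·(0.957300))/(1+514/19059) = 4743/5000 ≈ 0.948600

1 1/2 9573/10000
2 1 4743/5000
DF(1y) = 4743/5000 ≈ 0.948600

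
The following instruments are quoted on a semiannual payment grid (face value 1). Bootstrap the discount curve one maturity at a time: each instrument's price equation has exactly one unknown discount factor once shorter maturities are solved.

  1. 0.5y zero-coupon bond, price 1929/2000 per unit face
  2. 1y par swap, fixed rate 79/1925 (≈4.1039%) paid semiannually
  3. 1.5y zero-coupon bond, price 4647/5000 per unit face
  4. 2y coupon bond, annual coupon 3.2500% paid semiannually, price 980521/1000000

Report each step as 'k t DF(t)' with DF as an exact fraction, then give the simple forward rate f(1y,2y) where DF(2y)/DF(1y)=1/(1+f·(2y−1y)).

step 1 [0.5y] zero: DF = P = 1929/2000 ≈ 0.964500
step 2 [1y] swap r/2=79/3850: DF=(1 − 79/3850·(0.964500))/(1+79/3850) = 1921/2000 ≈ 0.960500
step 3 [1.5y] zero: DF = P = 4647/5000 ≈ 0.929400
step 4 [2y] bond c/2=13/800: DF=(980521/1000000 − 13/800·(0.964500+0.960500+0.929400))/(1+13/800) = 1149/1250 ≈ 0.919200

1 1/2 1929/2000
2 1 1921/2000
3 3/2 4647/5000
4 2 1149/1250
f(1y,2y) = ((1921/2000)/(1149/1250) − 1)/(1) = 413/9192 ≈ 4.4930%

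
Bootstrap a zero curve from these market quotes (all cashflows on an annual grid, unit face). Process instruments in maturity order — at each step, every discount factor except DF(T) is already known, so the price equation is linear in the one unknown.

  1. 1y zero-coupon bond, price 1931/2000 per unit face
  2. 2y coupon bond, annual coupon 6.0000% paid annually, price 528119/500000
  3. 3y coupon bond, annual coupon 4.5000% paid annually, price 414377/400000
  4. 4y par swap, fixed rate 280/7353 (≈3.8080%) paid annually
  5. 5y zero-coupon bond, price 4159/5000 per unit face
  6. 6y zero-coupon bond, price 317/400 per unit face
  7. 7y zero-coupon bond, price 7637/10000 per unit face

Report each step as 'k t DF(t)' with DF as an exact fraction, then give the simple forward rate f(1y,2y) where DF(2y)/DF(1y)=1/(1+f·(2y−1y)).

step 1 [1y] zero: DF = P = 1931/2000 ≈ 0.965500
step 2 [2y] bond c/1=3/50: DF=(528119/500000 − 3/50·(0.965500))/(1+3/50) = 4709/5000 ≈ 0.941800
step 3 [3y] bond c/1=9/200: DF=(414377/400000 − 9/200·(0.965500+0.941800))/(1+9/200) = 2273/2500 ≈ 0.909200
step 4 [4y] swap r/1=280/7353: DF=(1 − 280/7353·(0.965500+0.941800+0.909200))/(1+280/7353) = 43/50 ≈ 0.860000
step 5 [5y] zero: DF = P = 4159/5000 ≈ 0.831800
step 6 [6y] zero: DF = P = 317/400 ≈ 0.792500
step 7 [7y] zero: DF = P = 7637/10000 ≈ 0.763700

1 1 1931/2000
2 2 4709/5000
3 3 2273/2500
4 4 43/50
5 5 4159/5000
6 6 317/400
7 7 7637/10000
f(1y,2y) = ((1931/2000)/(4709/5000) − 1)/(1) = 237/9418 ≈ 2.5165%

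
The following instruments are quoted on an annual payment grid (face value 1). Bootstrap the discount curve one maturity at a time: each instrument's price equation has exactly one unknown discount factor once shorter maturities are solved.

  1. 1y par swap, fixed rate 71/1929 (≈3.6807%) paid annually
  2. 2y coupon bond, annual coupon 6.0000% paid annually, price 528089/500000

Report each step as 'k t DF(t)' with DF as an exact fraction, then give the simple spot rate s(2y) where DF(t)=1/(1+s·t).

step 1 [1y] swap r/1=71/1929: DF=(1 − 71/1929·(0))/(1+71/1929) = 1929/2000 ≈ 0.964500
step 2 [2y] bond c/1=3/50: DF=(528089/500000 − 3/50·(0.964500))/(1+3/50) = 4709/5000 ≈ 0.941800

1 1 1929/2000
2 2 4709/5000
s(2y) = (1/(4709/5000) − 1)/(2) = 291/9418 ≈ 3.0898%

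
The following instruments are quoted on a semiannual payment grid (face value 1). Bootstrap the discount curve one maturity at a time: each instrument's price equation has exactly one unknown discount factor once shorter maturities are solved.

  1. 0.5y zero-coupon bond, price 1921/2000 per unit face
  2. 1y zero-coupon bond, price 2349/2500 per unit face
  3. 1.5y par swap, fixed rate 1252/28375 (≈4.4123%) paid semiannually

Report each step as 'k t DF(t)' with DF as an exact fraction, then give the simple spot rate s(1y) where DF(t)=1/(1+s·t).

1 1/2 1921/2000
2 1 2349/2500
3 3/2 4687/5000
s(1y) = (1/(2349/2500) − 1)/(1) = 151/2349 ≈ 6.4283%

step 1 [0.5y] zero: DF = P = 1921/2000 ≈ 0.960500
step 2 [1y] zero: DF = P = 2349/2500 ≈ 0.939600
step 3 [1.5y] swap r/2=626/28375: DF=(1 − 626/28375·(0.960500+0.939600))/(1+626/28375) = 4687/5000 ≈ 0.937400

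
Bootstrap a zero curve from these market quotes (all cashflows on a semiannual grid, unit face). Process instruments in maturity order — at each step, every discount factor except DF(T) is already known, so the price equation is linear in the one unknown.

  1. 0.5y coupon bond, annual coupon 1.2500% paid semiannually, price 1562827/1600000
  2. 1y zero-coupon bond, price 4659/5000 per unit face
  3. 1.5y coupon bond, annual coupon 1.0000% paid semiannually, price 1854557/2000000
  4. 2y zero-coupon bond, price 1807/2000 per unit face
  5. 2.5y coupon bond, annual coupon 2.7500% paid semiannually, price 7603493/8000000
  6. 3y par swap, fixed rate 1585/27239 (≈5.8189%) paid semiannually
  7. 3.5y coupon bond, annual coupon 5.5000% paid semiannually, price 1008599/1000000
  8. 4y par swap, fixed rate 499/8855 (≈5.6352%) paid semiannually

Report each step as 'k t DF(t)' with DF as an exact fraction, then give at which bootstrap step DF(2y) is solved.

step 1 [0.5y] bond c/2=1/160: DF=(1562827/1600000 − 1/160·(0))/(1+1/160) = 9707/10000 ≈ 0.970700
step 2 [1y] zero: DF = P = 4659/5000 ≈ 0.931800
step 3 [1.5y] bond c/2=1/200: DF=(1854557/2000000 − 1/200·(0.970700+0.931800))/(1+1/200) = 2283/2500 ≈ 0.913200
step 4 [2y] zero: DF = P = 1807/2000 ≈ 0.903500
step 5 [2.5y] bond c/2=11/800: DF=(7603493/8000000 − 11/800·(0.970700+0.931800+0.913200+0.903500))/(1+11/800) = 8871/10000 ≈ 0.887100
step 6 [3y] swap r/2=1585/54478: DF=(1 − 1585/54478·(0.970700+0.931800+0.913200+0.903500+0.887100))/(1+1585/54478) = 1683/2000 ≈ 0.841500
step 7 [3.5y] bond c/2=11/400: DF=(1008599/1000000 − 11/400·(0.970700+0.931800+0.913200+0.903500+0.887100+0.841500))/(1+11/400) = 4179/5000 ≈ 0.835800
step 8 [4y] swap r/2=499/17710: DF=(1 − 499/17710·(0.970700+0.931800+0.913200+0.903500+0.887100+0.841500+0.835800))/(1+499/17710) = 2001/2500 ≈ 0.800400

1 1/2 9707/10000
2 1 4659/5000
3 3/2 2283/2500
4 2 1807/2000
5 5/2 8871/10000
6 3 1683/2000
7 7/2 4179/5000
8 4 2001/2500
DF(2y) is solved at step 4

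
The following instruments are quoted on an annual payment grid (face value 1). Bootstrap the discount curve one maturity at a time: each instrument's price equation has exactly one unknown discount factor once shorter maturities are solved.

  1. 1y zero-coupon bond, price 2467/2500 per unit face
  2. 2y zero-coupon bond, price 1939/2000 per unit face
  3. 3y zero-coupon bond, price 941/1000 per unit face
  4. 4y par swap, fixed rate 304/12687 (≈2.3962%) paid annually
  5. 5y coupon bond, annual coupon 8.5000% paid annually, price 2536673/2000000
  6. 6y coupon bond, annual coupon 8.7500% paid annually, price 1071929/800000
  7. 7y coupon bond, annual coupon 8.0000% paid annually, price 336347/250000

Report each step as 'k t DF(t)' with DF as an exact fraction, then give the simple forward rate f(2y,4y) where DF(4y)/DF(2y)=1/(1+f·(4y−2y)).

1 1 2467/2500
2 2 1939/2000
3 3 941/1000
4 4 568/625
5 5 2177/2500
6 6 4279/5000
7 7 8359/10000
f(2y,4y) = ((1939/2000)/(568/625) − 1)/(2) = 607/18176 ≈ 3.3396%

step 1 [1y] zero: DF = P = 2467/2500 ≈ 0.986800
step 2 [2y] zero: DF = P = 1939/2000 ≈ 0.969500
step 3 [3y] zero: DF = P = 941/1000 ≈ 0.941000
step 4 [4y] swap r/1=304/12687: DF=(1 − 304/12687·(0.986800+0.969500+0.941000))/(1+304/12687) = 568/625 ≈ 0.908800
step 5 [5y] bond c/1=17/200: DF=(2536673/2000000 − 17/200·(0.986800+0.969500+0.941000+0.908800))/(1+17/200) = 2177/2500 ≈ 0.870800
step 6 [6y] bond c/1=7/80: DF=(1071929/800000 − 7/80·(0.986800+0.969500+0.941000+0.908800+0.870800))/(1+7/80) = 4279/5000 ≈ 0.855800
step 7 [7y] bond c/1=2/25: DF=(336347/250000 − 2/25·(0.986800+0.969500+0.941000+0.908800+0.870800+0.855800))/(1+2/25) = 8359/10000 ≈ 0.835900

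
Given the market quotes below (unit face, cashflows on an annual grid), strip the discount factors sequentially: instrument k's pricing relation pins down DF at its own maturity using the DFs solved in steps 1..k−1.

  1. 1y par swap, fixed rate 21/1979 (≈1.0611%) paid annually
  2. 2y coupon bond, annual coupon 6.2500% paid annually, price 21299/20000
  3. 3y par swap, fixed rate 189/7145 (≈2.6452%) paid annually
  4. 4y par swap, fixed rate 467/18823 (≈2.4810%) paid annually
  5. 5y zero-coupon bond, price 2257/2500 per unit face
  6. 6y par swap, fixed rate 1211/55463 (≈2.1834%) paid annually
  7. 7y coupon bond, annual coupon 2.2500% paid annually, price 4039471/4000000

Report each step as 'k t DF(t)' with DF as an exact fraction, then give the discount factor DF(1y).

step 1 [1y] swap r/1=21/1979: DF=(1 − 21/1979·(0))/(1+21/1979) = 1979/2000 ≈ 0.989500
step 2 [2y] bond c/1=1/16: DF=(21299/20000 − 1/16·(0.989500))/(1+1/16) = 9441/10000 ≈ 0.944100
step 3 [3y] swap r/1=189/7145: DF=(1 − 189/7145·(0.989500+0.944100))/(1+189/7145) = 2311/2500 ≈ 0.924400
step 4 [4y] swap r/1=467/18823: DF=(1 − 467/18823·(0.989500+0.944100+0.924400))/(1+467/18823) = 4533/5000 ≈ 0.906600
step 5 [5y] zero: DF = P = 2257/2500 ≈ 0.902800
step 6 [6y] swap r/1=1211/55463: DF=(1 − 1211/55463·(0.989500+0.944100+0.924400+0.906600+0.902800))/(1+1211/55463) = 8789/10000 ≈ 0.878900
step 7 [7y] bond c/1=9/400: DF=(4039471/4000000 − 9/400·(0.989500+0.944100+0.924400+0.906600+0.902800+0.878900))/(1+9/400) = 541/625 ≈ 0.865600

1 1 1979/2000
2 2 9441/10000
3 3 2311/2500
4 4 4533/5000
5 5 2257/2500
6 6 8789/10000
7 7 541/625
DF(1y) = 1979/2000 ≈ 0.989500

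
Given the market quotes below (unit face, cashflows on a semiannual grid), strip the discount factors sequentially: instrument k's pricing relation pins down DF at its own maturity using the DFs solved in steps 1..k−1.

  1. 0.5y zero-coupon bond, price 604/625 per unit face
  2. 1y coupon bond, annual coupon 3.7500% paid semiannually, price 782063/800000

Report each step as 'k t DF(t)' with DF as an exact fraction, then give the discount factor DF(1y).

step 1 [0.5y] zero: DF = P = 604/625 ≈ 0.966400
step 2 [1y] bond c/2=3/160: DF=(782063/800000 − 3/160·(0.966400))/(1+3/160) = 4709/5000 ≈ 0.941800

1 1/2 604/625
2 1 4709/5000
DF(1y) = 4709/5000 ≈ 0.941800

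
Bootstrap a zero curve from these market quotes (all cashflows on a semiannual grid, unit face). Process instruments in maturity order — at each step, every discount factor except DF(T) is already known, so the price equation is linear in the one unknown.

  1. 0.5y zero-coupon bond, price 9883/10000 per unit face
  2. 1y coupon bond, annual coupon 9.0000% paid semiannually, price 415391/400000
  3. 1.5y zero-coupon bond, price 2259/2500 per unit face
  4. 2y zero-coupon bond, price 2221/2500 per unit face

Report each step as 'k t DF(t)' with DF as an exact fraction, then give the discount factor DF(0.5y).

1 1/2 9883/10000
2 1 1189/1250
3 3/2 2259/2500
4 2 2221/2500
DF(0.5y) = 9883/10000 ≈ 0.988300

step 1 [0.5y] zero: DF = P = 9883/10000 ≈ 0.988300
step 2 [1y] bond c/2=9/200: DF=(415391/400000 − 9/200·(0.988300))/(1+9/200) = 1189/1250 ≈ 0.951200
step 3 [1.5y] zero: DF = P = 2259/2500 ≈ 0.903600
step 4 [2y] zero: DF = P = 2221/2500 ≈ 0.888400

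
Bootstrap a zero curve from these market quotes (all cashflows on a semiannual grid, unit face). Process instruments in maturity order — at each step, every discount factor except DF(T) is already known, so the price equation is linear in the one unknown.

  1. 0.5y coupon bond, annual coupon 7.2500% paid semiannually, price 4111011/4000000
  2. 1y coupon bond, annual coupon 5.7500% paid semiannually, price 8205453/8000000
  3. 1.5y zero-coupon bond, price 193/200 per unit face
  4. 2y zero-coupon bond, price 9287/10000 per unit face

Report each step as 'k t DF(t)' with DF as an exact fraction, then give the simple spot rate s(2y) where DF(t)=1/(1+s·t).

1 1/2 4959/5000
2 1 9693/10000
3 3/2 193/200
4 2 9287/10000
s(2y) = (1/(9287/10000) − 1)/(2) = 713/18574 ≈ 3.8387%

step 1 [0.5y] bond c/2=29/800: DF=(4111011/4000000 − 29/800·(0))/(1+29/800) = 4959/5000 ≈ 0.991800
step 2 [1y] bond c/2=23/800: DF=(8205453/8000000 − 23/800·(0.991800))/(1+23/800) = 9693/10000 ≈ 0.969300
step 3 [1.5y] zero: DF = P = 193/200 ≈ 0.965000
step 4 [2y] zero: DF = P = 9287/10000 ≈ 0.928700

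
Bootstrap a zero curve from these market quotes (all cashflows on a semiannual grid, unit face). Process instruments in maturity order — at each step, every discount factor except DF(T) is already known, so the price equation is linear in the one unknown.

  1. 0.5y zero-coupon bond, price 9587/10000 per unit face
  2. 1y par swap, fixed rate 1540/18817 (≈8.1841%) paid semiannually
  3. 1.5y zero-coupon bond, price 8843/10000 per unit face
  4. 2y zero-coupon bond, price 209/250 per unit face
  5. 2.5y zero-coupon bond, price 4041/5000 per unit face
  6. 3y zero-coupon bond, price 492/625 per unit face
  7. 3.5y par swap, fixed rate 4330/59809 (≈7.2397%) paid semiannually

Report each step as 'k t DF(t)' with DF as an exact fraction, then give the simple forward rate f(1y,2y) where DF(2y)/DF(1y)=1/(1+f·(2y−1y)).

1 1/2 9587/10000
2 1 923/1000
3 3/2 8843/10000
4 2 209/250
5 5/2 4041/5000
6 3 492/625
7 7/2 1567/2000
f(1y,2y) = ((923/1000)/(209/250) − 1)/(1) = 87/836 ≈ 10.4067%

step 1 [0.5y] zero: DF = P = 9587/10000 ≈ 0.958700
step 2 [1y] swap r/2=770/18817: DF=(1 − 770/18817·(0.958700))/(1+770/18817) = 923/1000 ≈ 0.923000
step 3 [1.5y] zero: DF = P = 8843/10000 ≈ 0.884300
step 4 [2y] zero: DF = P = 209/250 ≈ 0.836000
step 5 [2.5y] zero: DF = P = 4041/5000 ≈ 0.808200
step 6 [3y] zero: DF = P = 492/625 ≈ 0.787200
step 7 [3.5y] swap r/2=2165/59809: DF=(1 − 2165/59809·(0.958700+0.923000+0.884300+0.836000+0.808200+0.787200))/(1+2165/59809) = 1567/2000 ≈ 0.783500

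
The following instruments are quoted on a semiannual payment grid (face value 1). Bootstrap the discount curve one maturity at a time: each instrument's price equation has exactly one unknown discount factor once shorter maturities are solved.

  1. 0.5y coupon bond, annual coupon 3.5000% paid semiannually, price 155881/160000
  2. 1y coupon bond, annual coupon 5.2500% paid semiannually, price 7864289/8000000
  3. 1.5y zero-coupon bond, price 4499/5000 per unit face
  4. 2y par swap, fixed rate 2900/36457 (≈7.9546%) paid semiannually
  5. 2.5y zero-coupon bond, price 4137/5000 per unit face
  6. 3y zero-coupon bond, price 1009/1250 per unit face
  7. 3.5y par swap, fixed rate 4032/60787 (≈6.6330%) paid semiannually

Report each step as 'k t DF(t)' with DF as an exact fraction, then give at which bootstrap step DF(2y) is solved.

step 1 [0.5y] bond c/2=7/400: DF=(155881/160000 − 7/400·(0))/(1+7/400) = 383/400 ≈ 0.957500
step 2 [1y] bond c/2=21/800: DF=(7864289/8000000 − 21/800·(0.957500))/(1+21/800) = 4667/5000 ≈ 0.933400
step 3 [1.5y] zero: DF = P = 4499/5000 ≈ 0.899800
step 4 [2y] swap r/2=1450/36457: DF=(1 − 1450/36457·(0.957500+0.933400+0.899800))/(1+1450/36457) = 171/200 ≈ 0.855000
step 5 [2.5y] zero: DF = P = 4137/5000 ≈ 0.827400
step 6 [3y] zero: DF = P = 1009/1250 ≈ 0.807200
step 7 [3.5y] swap r/2=2016/60787: DF=(1 − 2016/60787·(0.957500+0.933400+0.899800+0.855000+0.827400+0.807200))/(1+2016/60787) = 499/625 ≈ 0.798400

1 1/2 383/400
2 1 4667/5000
3 3/2 4499/5000
4 2 171/200
5 5/2 4137/5000
6 3 1009/1250
7 7/2 499/625
DF(2y) is solved at step 4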